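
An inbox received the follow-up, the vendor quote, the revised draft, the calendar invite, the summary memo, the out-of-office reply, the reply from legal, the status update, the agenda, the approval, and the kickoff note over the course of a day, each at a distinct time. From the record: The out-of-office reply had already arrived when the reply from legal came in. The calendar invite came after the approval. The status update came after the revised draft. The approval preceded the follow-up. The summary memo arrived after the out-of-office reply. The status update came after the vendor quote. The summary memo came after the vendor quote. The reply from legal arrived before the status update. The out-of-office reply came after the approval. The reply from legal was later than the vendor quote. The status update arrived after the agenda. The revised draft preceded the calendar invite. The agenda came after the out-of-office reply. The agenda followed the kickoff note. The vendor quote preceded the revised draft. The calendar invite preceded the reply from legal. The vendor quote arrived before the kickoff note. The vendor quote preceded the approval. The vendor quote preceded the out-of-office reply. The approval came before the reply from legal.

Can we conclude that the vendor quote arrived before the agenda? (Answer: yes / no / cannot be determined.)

Chain the constraints: the vendor quote → the out-of-office reply → the agenda. Each link is directly stated, so the vendor quote comes before the agenda.

yes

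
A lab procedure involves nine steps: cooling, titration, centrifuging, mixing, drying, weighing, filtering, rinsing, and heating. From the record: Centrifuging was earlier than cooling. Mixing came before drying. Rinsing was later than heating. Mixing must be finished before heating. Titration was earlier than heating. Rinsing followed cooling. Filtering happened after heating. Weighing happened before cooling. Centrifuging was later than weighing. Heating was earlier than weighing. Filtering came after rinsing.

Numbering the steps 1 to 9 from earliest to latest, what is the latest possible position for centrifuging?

Centrifuging must come before cooling, filtering, and rinsing — 3 steps forced after it.
Everything else can be placed before centrifuging in some valid order, so centrifuging can sit as late as position 9 − 3 = 6.

6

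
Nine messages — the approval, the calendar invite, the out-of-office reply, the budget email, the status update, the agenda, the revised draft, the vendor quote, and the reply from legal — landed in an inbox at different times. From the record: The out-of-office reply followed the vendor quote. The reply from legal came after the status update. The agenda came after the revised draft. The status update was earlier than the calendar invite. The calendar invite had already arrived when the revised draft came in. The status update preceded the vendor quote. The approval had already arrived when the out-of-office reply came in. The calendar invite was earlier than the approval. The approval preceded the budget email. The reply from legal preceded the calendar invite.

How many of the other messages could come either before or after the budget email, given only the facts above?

4

Forced before the budget email: the approval, the calendar invite, the reply from legal, and the status update.
That leaves the agenda, the out-of-office reply, the revised draft, and the vendor quote with no forced order relative to the budget email — 4.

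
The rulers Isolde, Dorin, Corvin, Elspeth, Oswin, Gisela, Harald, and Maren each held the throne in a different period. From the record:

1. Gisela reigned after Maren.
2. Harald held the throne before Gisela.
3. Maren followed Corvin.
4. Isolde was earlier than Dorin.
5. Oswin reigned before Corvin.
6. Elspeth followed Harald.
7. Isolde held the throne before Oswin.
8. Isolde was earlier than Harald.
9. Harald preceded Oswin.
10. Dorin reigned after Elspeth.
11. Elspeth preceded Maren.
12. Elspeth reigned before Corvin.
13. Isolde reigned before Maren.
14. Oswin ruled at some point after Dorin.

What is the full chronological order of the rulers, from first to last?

The constraints fix every adjacent pair, so only one ordering works:
Isolde → Harald → Elspeth → Dorin → Oswin → Corvin → Maren → Gisela.

Isolde, Harald, Elspeth, Dorin, Oswin, Corvin, Maren, Gisela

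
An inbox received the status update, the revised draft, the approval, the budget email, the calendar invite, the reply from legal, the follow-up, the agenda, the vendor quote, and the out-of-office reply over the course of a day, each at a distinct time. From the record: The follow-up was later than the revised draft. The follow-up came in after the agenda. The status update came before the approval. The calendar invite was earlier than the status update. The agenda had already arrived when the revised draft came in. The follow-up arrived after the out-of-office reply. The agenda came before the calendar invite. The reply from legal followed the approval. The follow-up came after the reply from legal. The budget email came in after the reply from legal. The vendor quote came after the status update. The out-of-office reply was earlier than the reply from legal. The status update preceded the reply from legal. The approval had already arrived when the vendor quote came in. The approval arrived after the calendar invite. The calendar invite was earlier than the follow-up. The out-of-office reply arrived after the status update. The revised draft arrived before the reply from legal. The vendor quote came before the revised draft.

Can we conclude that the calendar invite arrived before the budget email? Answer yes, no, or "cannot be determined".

yes

Chain the constraints: the calendar invite → the status update → the reply from legal → the budget email. Each link is directly stated, so the calendar invite comes before the budget email.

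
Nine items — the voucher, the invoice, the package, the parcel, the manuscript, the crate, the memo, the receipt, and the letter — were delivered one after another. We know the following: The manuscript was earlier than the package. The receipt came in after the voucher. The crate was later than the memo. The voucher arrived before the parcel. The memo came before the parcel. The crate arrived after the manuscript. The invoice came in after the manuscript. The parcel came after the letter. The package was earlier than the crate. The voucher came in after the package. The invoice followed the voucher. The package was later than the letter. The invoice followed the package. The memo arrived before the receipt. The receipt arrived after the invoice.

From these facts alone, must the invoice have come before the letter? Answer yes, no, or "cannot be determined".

no

Tracing the constraints gives the letter → the package → the invoice, so the letter must come before the invoice.
That means the invoice cannot be before the letter.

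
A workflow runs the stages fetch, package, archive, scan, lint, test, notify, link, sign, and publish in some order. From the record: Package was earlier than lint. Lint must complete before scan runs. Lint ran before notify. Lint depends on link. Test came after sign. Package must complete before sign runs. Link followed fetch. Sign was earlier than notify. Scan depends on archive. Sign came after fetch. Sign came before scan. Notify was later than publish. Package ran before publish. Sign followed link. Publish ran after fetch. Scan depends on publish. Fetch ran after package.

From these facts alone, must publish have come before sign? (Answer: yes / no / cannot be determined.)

No chain of stated constraints runs from publish to sign, and none runs from sign to publish either.
So the relative order of publish and sign is not fixed by the given facts.

cannot be determined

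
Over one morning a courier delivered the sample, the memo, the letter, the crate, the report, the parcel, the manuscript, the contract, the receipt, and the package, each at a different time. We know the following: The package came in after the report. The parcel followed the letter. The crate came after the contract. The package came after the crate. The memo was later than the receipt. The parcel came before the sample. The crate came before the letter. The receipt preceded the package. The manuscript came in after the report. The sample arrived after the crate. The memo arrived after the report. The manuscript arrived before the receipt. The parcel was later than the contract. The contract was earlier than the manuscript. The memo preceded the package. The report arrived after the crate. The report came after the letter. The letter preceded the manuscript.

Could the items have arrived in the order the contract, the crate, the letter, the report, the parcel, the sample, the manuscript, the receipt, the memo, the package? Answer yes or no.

yes

Check each stated constraint against the proposed order — e.g. the contract is ahead of the manuscript; the crate is ahead of the package. Every pair is in the required order; nothing is violated.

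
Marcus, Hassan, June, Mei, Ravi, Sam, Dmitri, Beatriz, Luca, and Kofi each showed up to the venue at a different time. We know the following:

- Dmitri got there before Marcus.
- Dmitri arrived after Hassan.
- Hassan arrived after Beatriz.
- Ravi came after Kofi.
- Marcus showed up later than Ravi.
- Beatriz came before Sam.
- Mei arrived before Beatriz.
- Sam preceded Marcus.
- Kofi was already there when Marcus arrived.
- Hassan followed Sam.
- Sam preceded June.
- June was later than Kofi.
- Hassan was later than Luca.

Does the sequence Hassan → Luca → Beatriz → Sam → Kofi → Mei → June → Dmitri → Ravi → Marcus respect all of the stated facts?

no

The constraints require Luca before Hassan, but in the proposed sequence Hassan appears ahead of Luca. That one violation is enough.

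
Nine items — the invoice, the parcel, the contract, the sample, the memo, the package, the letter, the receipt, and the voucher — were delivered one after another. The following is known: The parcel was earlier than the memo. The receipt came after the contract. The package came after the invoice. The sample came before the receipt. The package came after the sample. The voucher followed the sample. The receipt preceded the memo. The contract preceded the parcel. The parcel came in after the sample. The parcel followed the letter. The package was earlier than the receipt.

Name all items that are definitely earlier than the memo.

the contract, the invoice, the letter, the package, the parcel, the receipt, the sample

Directly stated before the memo: the parcel and the receipt.
The contract reaches the memo via the contract → the receipt → the memo.
The invoice reaches the memo via the invoice → the package → the receipt → the memo.
The letter reaches the memo via the letter → the parcel → the memo.
Likewise the package and the sample each reach the memo by chaining the stated constraints.
No chain forces the voucher ahead of the memo.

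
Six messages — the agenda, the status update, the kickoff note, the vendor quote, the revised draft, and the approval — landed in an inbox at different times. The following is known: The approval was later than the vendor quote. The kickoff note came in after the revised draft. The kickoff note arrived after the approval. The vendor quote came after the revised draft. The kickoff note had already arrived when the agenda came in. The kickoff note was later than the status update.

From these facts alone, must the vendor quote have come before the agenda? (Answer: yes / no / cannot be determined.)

yes

Chain the constraints: the vendor quote → the approval → the kickoff note → the agenda. Each link is directly stated, so the vendor quote comes before the agenda.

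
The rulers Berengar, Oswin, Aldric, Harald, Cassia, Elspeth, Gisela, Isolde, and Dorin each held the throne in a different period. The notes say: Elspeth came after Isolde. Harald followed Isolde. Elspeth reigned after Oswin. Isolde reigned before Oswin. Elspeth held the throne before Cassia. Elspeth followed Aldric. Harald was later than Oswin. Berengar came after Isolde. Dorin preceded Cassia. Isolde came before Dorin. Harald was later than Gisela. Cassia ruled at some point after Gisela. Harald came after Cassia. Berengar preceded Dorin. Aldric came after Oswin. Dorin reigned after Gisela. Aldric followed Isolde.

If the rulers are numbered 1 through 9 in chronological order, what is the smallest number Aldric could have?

Isolde and Oswin must both come before Aldric — 2 forced predecessors.
Nothing else is forced ahead of Aldric, so their earliest slot is position 2 + 1 = 3.

3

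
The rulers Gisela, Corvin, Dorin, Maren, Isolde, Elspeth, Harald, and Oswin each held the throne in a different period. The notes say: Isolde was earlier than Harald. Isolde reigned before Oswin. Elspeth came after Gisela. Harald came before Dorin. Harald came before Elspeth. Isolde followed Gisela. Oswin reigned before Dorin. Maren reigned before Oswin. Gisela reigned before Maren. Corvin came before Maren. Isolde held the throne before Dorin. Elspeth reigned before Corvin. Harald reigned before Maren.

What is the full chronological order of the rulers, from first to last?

The constraints fix every adjacent pair, so only one ordering works:
Gisela → Isolde → Harald → Elspeth → Corvin → Maren → Oswin → Dorin.

Gisela, Isolde, Harald, Elspeth, Corvin, Maren, Oswin, Dorin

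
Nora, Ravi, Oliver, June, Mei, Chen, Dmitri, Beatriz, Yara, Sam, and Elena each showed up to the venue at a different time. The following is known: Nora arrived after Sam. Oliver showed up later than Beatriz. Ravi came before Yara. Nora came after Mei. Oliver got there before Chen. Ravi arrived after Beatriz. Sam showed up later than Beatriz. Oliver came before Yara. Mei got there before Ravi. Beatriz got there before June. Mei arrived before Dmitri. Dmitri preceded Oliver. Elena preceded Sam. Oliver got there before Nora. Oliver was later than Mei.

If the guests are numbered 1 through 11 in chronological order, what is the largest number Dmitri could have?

7

Dmitri must come before Chen, Nora, Oliver, and Yara — 4 guests forced after them.
Everything else can be placed before Dmitri in some valid order, so Dmitri can sit as late as position 11 − 4 = 7.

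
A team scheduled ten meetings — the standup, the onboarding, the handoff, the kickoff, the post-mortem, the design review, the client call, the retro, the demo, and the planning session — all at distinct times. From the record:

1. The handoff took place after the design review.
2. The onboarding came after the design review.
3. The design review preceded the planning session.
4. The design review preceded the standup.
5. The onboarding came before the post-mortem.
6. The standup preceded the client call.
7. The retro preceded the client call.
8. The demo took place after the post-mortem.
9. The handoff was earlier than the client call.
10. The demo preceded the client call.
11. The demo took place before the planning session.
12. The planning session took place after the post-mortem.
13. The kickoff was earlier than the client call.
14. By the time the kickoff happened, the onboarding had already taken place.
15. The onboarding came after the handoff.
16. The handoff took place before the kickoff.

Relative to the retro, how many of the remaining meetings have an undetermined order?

Forced after the retro: the client call.
That leaves the demo, the design review, the handoff, the kickoff, the onboarding, the planning session, the post-mortem, and the standup with no forced order relative to the retro — 8.

8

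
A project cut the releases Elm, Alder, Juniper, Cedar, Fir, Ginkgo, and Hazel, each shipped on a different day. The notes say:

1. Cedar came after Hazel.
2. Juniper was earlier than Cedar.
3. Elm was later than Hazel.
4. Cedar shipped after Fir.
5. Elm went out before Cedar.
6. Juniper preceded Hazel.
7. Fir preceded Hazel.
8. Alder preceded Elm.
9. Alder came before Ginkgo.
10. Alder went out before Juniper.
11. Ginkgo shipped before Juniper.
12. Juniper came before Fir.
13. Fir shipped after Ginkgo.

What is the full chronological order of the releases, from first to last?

The constraints fix every adjacent pair, so only one ordering works:
Alder → Ginkgo → Juniper → Fir → Hazel → Elm → Cedar.

Alder, Ginkgo, Juniper, Fir, Hazel, Elm, Cedar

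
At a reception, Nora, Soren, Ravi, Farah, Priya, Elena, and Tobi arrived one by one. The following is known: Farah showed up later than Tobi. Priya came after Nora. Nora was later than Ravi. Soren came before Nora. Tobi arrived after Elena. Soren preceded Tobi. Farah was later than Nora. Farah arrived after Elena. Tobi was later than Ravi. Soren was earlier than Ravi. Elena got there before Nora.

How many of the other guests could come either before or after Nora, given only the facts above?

1

Forced before Nora: Elena, Ravi, and Soren; forced after Nora: Farah and Priya.
That leaves Tobi with no forced order relative to Nora — 1.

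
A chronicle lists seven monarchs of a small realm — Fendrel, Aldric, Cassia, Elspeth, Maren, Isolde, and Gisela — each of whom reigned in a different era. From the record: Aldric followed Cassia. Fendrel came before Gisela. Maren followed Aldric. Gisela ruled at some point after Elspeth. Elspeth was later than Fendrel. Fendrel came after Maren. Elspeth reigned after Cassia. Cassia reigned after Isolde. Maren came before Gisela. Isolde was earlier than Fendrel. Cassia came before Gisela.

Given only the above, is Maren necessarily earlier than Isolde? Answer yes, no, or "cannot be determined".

no

Tracing the constraints gives Isolde → Cassia → Aldric → Maren, so Isolde must come before Maren.
That means Maren cannot be before Isolde.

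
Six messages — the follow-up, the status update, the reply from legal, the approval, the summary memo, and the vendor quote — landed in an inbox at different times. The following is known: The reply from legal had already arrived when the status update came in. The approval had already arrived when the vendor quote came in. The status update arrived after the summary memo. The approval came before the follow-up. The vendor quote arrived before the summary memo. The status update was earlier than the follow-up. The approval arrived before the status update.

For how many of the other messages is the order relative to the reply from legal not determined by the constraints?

3

Forced after the reply from legal: the follow-up and the status update.
That leaves the approval, the summary memo, and the vendor quote with no forced order relative to the reply from legal — 3.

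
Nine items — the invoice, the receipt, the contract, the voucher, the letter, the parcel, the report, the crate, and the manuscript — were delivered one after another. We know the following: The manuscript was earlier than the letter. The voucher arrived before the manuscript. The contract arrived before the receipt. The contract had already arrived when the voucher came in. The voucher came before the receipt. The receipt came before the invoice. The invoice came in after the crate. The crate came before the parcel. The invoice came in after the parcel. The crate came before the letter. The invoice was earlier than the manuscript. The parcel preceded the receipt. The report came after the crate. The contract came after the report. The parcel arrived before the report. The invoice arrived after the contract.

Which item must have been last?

the letter

Every other item has a chain of constraints placing it before the letter, so the letter is last.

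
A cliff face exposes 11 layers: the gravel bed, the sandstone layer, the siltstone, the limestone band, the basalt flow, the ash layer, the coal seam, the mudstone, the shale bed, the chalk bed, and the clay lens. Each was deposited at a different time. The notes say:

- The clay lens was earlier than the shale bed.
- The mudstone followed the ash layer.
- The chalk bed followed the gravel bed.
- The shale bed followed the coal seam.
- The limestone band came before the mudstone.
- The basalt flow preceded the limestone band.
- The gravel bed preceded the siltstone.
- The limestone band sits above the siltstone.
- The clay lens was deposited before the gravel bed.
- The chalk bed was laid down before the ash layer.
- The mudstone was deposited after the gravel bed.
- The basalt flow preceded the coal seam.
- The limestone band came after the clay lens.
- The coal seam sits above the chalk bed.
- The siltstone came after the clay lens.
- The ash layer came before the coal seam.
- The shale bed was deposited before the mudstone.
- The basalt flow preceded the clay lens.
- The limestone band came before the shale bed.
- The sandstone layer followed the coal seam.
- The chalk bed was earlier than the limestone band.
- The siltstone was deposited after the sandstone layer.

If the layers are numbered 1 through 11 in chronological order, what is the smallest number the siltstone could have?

8

The ash layer, the basalt flow, the chalk bed, the clay lens, the coal seam, the gravel bed, and the sandstone layer must all come before the siltstone — 7 forced predecessors.
Nothing else is forced ahead of the siltstone, so its earliest slot is position 7 + 1 = 8.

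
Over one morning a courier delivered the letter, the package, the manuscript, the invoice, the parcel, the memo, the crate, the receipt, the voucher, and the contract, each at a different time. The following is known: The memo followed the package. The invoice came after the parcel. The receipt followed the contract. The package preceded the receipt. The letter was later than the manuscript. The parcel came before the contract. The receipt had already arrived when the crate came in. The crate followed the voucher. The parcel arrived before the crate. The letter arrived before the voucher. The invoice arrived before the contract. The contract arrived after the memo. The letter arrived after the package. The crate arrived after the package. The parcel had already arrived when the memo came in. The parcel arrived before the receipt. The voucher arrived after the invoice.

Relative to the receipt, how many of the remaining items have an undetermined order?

3

Forced before the receipt: the contract, the invoice, the memo, the package, and the parcel; forced after the receipt: the crate.
That leaves the letter, the manuscript, and the voucher with no forced order relative to the receipt — 3.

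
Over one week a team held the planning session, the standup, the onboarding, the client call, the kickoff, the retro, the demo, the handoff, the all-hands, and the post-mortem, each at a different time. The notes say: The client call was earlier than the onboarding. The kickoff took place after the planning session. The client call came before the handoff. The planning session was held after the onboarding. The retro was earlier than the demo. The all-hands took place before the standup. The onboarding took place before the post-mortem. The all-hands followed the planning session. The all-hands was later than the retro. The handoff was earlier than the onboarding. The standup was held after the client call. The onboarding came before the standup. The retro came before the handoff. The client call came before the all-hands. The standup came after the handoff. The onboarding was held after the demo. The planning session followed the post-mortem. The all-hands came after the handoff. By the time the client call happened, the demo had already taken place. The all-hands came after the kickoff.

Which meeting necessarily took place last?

Every other meeting has a chain of constraints placing it before the standup, so the standup is last.

the standup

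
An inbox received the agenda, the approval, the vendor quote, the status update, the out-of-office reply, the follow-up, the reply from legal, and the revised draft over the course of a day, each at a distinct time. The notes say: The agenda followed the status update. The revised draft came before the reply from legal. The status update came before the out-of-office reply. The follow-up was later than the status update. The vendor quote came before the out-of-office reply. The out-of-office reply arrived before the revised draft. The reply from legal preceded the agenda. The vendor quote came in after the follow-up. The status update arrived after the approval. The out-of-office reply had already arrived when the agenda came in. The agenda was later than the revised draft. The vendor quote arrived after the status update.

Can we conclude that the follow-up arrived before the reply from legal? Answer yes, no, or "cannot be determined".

yes

Chain the constraints: the follow-up → the vendor quote → the out-of-office reply → the revised draft → the reply from legal. Each link is directly stated, so the follow-up comes before the reply from legal.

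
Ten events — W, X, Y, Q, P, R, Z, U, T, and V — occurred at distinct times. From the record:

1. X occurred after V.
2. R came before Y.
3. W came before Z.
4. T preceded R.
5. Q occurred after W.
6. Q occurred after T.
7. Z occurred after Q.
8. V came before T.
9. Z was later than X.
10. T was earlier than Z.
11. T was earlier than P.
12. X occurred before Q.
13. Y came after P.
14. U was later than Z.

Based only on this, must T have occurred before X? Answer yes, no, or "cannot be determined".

cannot be determined

No chain of stated constraints runs from T to X, and none runs from X to T either.
So the relative order of T and X is not fixed by the given facts.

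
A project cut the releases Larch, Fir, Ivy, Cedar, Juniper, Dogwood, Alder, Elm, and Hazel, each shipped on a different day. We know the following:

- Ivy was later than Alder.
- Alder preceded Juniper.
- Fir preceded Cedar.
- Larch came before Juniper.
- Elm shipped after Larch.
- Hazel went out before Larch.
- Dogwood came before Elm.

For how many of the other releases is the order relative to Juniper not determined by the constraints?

Forced before Juniper: Alder, Hazel, and Larch.
That leaves Cedar, Dogwood, Elm, Fir, and Ivy with no forced order relative to Juniper — 5.

5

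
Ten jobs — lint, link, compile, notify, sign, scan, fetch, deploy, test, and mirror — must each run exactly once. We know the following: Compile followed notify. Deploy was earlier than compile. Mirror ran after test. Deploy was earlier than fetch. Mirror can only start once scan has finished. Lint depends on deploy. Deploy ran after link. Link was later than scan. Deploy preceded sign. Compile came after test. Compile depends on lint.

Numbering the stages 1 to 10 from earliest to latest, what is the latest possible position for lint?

Lint must come before compile — 1 stage forced after it.
Everything else can be placed before lint in some valid order, so lint can sit as late as position 10 − 1 = 9.

9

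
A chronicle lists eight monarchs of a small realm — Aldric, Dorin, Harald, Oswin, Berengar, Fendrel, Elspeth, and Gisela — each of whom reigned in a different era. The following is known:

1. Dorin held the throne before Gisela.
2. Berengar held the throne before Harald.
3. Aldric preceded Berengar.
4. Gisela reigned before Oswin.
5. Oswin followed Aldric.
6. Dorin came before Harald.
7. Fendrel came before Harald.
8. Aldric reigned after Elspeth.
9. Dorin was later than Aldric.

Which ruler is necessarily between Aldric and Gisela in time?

Dorin

Tracing the constraints gives Aldric → Dorin → Gisela, so Dorin sits after Aldric and before Gisela.
No other ruler is forced both after Aldric and before Gisela.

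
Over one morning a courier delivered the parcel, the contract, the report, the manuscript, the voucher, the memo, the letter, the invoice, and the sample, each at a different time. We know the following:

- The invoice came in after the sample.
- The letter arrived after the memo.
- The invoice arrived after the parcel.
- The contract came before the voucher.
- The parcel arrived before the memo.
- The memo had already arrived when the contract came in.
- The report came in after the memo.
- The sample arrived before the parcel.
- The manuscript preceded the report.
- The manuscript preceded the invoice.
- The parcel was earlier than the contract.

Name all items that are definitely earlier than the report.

the manuscript, the memo, the parcel, the sample

Directly stated before the report: the manuscript and the memo.
The parcel reaches the report via the parcel → the memo → the report.
The sample reaches the report via the sample → the parcel → the memo → the report.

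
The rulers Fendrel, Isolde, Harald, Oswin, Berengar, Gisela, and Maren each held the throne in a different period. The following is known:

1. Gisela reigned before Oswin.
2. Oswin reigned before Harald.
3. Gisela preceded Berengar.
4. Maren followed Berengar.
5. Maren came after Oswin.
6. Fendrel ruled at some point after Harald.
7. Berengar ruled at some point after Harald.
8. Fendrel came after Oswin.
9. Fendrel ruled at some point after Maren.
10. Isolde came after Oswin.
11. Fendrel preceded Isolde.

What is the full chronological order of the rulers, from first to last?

Gisela, Oswin, Harald, Berengar, Maren, Fendrel, Isolde

The constraints fix every adjacent pair, so only one ordering works:
Gisela → Oswin → Harald → Berengar → Maren → Fendrel → Isolde.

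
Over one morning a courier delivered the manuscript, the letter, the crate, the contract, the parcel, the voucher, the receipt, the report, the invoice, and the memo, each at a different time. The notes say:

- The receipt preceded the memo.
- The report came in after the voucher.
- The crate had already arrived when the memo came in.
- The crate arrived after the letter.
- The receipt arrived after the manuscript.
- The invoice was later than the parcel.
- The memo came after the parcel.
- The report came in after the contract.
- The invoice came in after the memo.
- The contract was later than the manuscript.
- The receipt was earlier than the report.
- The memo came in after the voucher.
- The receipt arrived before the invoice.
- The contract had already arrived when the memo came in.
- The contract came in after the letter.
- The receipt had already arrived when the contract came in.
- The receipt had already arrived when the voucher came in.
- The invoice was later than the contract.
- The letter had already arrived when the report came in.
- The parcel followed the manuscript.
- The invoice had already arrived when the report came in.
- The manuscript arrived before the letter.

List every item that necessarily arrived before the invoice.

the contract, the crate, the letter, the manuscript, the memo, the parcel, the receipt, the voucher

Directly stated before the invoice: the contract, the memo, the parcel, and the receipt.
The crate reaches the invoice via the crate → the memo → the invoice.
The letter reaches the invoice via the letter → the contract → the invoice.
The manuscript reaches the invoice via the manuscript → the contract → the invoice.
Likewise the voucher reaches the invoice by chaining the stated constraints.
No chain forces the report ahead of the invoice.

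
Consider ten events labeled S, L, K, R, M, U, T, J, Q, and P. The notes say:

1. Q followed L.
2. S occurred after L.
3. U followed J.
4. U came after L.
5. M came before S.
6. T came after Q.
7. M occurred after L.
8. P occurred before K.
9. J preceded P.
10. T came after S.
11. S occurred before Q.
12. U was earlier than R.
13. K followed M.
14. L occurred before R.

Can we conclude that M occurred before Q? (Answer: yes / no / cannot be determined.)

Chain the constraints: M → S → Q. Each link is directly stated, so M comes before Q.

yes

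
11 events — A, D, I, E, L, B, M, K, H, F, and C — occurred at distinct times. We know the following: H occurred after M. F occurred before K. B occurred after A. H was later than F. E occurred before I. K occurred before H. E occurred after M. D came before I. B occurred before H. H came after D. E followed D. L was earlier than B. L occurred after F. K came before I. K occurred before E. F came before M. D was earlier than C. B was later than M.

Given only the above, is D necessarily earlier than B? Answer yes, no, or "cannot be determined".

No chain of stated constraints runs from D to B, and none runs from B to D either.
So the relative order of D and B is not fixed by the given facts.

cannot be determined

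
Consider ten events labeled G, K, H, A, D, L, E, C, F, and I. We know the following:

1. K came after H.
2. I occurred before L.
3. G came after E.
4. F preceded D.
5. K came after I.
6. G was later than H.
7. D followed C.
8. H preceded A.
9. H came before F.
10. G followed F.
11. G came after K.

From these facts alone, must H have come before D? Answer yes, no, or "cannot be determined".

Chain the constraints: H → F → D. Each link is directly stated, so H comes before D.

yes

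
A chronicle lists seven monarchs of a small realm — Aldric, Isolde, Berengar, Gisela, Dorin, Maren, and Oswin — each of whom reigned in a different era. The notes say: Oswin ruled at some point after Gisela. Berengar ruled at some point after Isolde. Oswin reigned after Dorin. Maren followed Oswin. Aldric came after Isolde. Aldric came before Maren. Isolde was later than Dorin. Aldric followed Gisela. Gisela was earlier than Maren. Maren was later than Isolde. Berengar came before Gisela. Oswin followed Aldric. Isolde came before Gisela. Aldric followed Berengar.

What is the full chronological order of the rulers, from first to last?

The constraints fix every adjacent pair, so only one ordering works:
Dorin → Isolde → Berengar → Gisela → Aldric → Oswin → Maren.

Dorin, Isolde, Berengar, Gisela, Aldric, Oswin, Maren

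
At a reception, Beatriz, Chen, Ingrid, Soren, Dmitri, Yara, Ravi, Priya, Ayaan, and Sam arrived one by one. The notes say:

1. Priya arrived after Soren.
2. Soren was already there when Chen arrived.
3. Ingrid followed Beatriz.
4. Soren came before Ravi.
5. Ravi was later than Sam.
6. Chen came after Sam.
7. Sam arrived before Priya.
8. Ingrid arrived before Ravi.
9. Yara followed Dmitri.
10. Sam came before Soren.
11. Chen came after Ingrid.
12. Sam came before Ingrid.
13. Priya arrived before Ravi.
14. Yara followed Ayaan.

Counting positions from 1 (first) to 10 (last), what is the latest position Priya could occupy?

9

Priya must come before Ravi — 1 guest forced after them.
Everything else can be placed before Priya in some valid order, so Priya can sit as late as position 10 − 1 = 9.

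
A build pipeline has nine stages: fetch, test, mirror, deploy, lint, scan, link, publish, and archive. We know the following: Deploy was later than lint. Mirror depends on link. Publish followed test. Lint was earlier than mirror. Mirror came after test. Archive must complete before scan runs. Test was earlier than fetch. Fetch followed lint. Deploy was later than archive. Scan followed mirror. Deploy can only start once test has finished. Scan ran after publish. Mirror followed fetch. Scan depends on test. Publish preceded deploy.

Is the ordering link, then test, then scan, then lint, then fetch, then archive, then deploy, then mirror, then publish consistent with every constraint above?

The constraints require publish before deploy, but in the proposed sequence deploy appears ahead of publish. That one violation is enough.

no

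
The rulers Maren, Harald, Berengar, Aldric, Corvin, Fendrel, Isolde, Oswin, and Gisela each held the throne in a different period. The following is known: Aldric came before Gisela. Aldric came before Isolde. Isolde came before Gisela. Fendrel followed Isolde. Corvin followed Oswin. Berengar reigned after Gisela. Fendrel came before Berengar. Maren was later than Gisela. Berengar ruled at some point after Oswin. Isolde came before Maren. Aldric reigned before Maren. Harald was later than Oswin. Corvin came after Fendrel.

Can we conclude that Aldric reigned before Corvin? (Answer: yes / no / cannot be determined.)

yes

Chain the constraints: Aldric → Isolde → Fendrel → Corvin. Each link is directly stated, so Aldric comes before Corvin.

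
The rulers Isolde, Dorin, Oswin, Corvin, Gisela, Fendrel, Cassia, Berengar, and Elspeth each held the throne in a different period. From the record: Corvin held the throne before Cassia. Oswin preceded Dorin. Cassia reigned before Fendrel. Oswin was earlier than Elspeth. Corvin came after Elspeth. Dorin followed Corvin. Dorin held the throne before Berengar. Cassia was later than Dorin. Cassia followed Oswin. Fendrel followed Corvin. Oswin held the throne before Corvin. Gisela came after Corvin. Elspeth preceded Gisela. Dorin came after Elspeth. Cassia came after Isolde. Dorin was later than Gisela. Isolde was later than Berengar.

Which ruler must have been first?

Oswin

Oswin has a chain of constraints placing them before every other ruler, so Oswin must be first.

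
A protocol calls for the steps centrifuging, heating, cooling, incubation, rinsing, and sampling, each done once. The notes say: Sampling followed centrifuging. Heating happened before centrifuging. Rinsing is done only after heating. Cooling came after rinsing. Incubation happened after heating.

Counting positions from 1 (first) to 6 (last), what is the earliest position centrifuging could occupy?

Heating must come before centrifuging — 1 forced predecessor.
Nothing else is forced ahead of centrifuging, so its earliest slot is position 1 + 1 = 2.

2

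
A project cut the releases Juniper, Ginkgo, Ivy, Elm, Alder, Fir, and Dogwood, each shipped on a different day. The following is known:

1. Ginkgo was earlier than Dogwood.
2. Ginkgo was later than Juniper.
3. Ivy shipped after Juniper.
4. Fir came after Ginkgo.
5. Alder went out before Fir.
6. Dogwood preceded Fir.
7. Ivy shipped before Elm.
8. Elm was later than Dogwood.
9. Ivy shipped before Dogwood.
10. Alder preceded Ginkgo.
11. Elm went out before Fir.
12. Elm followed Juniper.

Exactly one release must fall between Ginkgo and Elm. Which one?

Dogwood

Tracing the constraints gives Ginkgo → Dogwood → Elm, so Dogwood sits after Ginkgo and before Elm.
No other release is forced both after Ginkgo and before Elm.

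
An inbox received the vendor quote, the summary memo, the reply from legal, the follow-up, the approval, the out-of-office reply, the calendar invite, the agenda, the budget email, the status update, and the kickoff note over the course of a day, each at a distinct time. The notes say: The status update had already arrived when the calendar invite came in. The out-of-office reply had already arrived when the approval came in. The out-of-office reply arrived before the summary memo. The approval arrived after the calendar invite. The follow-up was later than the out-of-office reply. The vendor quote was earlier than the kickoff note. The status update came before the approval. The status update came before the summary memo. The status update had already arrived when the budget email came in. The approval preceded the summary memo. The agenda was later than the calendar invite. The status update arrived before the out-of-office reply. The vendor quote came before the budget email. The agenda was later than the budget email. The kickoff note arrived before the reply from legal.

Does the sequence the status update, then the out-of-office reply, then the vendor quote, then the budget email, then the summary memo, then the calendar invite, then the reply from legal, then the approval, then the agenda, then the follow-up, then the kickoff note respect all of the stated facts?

no

The constraints require the approval before the summary memo, but in the proposed sequence the summary memo appears ahead of the approval. That one violation is enough.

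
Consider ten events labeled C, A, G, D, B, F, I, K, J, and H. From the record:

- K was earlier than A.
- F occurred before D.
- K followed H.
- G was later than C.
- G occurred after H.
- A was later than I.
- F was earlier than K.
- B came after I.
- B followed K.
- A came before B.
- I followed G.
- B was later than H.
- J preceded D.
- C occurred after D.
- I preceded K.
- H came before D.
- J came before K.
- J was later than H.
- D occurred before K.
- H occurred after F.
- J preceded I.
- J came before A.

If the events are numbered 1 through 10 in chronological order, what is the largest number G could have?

G must come before A, B, I, and K — 4 events forced after it.
Everything else can be placed before G in some valid order, so G can sit as late as position 10 − 4 = 6.

6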